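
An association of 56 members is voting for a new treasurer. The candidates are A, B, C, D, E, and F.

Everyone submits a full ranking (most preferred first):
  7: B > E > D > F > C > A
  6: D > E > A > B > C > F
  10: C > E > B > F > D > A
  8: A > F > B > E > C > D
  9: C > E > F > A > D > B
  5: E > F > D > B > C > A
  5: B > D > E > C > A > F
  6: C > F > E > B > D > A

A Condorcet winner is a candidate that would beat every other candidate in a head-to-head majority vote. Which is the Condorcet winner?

E vs A: 48–8
E vs B: 36–20
E vs C: 31–25
E vs D: 45–11
E vs F: 42–14
E beats every other candidate.

E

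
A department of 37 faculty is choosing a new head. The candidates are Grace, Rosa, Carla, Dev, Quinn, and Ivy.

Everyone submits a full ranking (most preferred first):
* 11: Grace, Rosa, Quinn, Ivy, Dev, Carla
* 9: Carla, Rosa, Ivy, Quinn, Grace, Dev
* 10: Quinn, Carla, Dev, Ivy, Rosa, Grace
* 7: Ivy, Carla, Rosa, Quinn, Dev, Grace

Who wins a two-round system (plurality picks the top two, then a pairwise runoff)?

Round 1 first-place votes: Grace 11, Rosa 0, Carla 9, Dev 0, Quinn 10, Ivy 7. Grace and Quinn advance.
Runoff: Grace is ranked above Quinn on 11 ballots, Quinn above Grace on 26.

Quinn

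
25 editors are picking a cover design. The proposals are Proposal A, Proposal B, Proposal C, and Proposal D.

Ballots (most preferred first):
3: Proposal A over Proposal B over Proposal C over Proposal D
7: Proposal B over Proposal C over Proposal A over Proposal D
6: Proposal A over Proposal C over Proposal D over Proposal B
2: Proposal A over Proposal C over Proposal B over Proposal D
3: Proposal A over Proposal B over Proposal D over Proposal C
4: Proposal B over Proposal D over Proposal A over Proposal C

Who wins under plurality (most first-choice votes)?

First-place votes: Proposal A 14, Proposal B 11, Proposal C 0, Proposal D 0.

Proposal A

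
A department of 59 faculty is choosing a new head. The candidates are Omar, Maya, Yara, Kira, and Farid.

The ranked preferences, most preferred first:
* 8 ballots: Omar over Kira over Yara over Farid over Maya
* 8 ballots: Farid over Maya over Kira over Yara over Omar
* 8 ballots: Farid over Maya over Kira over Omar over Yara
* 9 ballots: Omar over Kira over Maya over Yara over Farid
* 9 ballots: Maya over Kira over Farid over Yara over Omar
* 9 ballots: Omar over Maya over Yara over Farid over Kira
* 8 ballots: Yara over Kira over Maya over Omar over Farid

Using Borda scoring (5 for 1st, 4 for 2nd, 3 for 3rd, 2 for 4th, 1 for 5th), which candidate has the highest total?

Maya

Omar: 8×5 + 8×1 + 8×2 + 9×5 + 9×1 + 9×5 + 8×2 = 179
Maya: 8×1 + 8×4 + 8×4 + 9×3 + 9×5 + 9×4 + 8×3 = 204
Yara: 8×3 + 8×2 + 8×1 + 9×2 + 9×2 + 9×3 + 8×5 = 151
Kira: 8×4 + 8×3 + 8×3 + 9×4 + 9×4 + 9×1 + 8×4 = 193
Farid: 8×2 + 8×5 + 8×5 + 9×1 + 9×3 + 9×2 + 8×1 = 158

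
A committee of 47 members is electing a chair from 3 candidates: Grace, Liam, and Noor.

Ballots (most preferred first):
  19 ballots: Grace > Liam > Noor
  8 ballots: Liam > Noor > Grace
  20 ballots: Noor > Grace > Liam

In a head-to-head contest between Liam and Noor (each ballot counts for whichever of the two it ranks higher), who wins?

Liam is ranked above Noor on 27 ballots; Noor above Liam on 20.

Liam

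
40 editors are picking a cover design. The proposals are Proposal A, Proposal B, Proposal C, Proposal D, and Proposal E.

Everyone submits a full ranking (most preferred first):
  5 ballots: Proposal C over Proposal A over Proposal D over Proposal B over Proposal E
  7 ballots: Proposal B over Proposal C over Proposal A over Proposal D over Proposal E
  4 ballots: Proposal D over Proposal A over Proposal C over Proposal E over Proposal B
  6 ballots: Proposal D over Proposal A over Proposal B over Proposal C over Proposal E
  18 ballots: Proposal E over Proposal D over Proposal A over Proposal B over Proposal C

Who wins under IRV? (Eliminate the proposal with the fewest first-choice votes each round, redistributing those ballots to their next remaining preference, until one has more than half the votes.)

Proposal D

Round 1: Proposal A 0, Proposal B 7, Proposal C 5, Proposal D 10, Proposal E 18. Proposal A eliminated.
Round 2: Proposal B 7, Proposal C 5, Proposal D 10, Proposal E 18. Proposal C eliminated.
Round 3: Proposal B 7, Proposal D 15, Proposal E 18. Proposal B eliminated.
Round 4: Proposal D 22, Proposal E 18. Proposal D has a majority (≥21).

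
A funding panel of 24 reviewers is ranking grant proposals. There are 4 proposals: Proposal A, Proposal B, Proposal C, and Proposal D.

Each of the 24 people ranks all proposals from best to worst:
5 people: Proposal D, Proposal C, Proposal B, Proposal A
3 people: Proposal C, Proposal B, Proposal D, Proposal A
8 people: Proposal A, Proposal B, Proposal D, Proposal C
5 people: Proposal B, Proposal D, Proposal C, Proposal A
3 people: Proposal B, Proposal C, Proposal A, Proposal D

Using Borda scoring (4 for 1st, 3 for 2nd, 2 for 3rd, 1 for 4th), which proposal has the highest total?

Proposal B

Proposal A: 5×1 + 3×1 + 8×4 + 5×1 + 3×2 = 51
Proposal B: 5×2 + 3×3 + 8×3 + 5×4 + 3×4 = 75
Proposal C: 5×3 + 3×4 + 8×1 + 5×2 + 3×3 = 54
Proposal D: 5×4 + 3×2 + 8×2 + 5×3 + 3×1 = 60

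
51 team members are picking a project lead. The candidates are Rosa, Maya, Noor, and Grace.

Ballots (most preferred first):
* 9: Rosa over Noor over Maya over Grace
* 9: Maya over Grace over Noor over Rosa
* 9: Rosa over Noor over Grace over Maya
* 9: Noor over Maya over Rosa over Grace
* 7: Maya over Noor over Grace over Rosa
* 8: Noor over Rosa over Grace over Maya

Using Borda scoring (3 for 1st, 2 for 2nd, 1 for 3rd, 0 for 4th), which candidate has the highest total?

Rosa: 9×3 + 9×0 + 9×3 + 9×1 + 7×0 + 8×2 = 79
Maya: 9×1 + 9×3 + 9×0 + 9×2 + 7×3 + 8×0 = 75
Noor: 9×2 + 9×1 + 9×2 + 9×3 + 7×2 + 8×3 = 110
Grace: 9×0 + 9×2 + 9×1 + 9×0 + 7×1 + 8×1 = 42

Noor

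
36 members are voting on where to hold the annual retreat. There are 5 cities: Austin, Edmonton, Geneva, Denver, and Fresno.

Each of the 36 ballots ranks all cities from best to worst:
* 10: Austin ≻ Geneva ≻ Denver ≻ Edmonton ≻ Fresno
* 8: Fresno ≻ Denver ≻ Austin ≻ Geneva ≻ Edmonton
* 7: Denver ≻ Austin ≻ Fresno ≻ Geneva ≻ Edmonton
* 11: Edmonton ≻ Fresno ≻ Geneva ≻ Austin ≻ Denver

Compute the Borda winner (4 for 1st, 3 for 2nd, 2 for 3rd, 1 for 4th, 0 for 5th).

Austin

Austin: 10×4 + 8×2 + 7×3 + 11×1 = 88
Edmonton: 10×1 + 8×0 + 7×0 + 11×4 = 54
Geneva: 10×3 + 8×1 + 7×1 + 11×2 = 67
Denver: 10×2 + 8×3 + 7×4 + 11×0 = 72
Fresno: 10×0 + 8×4 + 7×2 + 11×3 = 79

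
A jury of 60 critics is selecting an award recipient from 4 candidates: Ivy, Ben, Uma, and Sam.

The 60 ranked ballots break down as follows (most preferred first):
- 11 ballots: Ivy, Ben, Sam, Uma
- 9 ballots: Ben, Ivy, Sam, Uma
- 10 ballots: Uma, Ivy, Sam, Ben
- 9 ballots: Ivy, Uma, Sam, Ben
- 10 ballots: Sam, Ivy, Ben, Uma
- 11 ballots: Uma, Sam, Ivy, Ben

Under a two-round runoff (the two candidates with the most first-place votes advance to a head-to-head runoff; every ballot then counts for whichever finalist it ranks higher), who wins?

Round 1 first-place votes: Ivy 20, Ben 9, Uma 21, Sam 10. Uma and Ivy advance.
Runoff: Uma is ranked above Ivy on 21 ballots, Ivy above Uma on 39.

Ivy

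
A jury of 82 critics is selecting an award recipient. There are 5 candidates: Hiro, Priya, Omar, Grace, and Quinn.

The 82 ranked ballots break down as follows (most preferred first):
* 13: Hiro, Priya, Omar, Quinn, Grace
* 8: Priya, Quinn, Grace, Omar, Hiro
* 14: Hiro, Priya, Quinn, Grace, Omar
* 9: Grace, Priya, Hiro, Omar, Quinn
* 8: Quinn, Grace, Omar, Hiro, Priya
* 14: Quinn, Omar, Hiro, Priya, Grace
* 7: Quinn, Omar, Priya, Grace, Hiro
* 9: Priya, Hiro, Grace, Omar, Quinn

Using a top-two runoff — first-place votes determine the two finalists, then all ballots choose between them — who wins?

Round 1 first-place votes: Hiro 27, Priya 17, Omar 0, Grace 9, Quinn 29. Quinn and Hiro advance.
Runoff: Quinn is ranked above Hiro on 37 ballots, Hiro above Quinn on 45.

Hiro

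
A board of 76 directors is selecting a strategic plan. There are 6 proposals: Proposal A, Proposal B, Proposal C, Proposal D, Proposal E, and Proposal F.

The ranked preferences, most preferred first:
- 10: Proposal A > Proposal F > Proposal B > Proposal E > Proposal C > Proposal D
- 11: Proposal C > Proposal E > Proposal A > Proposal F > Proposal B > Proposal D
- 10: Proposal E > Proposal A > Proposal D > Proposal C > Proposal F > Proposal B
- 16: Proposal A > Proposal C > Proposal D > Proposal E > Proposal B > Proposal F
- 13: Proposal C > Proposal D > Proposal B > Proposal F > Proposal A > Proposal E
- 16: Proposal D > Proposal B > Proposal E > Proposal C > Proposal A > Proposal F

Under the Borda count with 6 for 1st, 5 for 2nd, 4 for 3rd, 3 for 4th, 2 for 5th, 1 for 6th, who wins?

Proposal C

Proposal A: 10×6 + 11×4 + 10×5 + 16×6 + 13×2 + 16×2 = 308
Proposal B: 10×4 + 11×2 + 10×1 + 16×2 + 13×4 + 16×5 = 236
Proposal C: 10×2 + 11×6 + 10×3 + 16×5 + 13×6 + 16×3 = 322
Proposal D: 10×1 + 11×1 + 10×4 + 16×4 + 13×5 + 16×6 = 286
Proposal E: 10×3 + 11×5 + 10×6 + 16×3 + 13×1 + 16×4 = 270
Proposal F: 10×5 + 11×3 + 10×2 + 16×1 + 13×3 + 16×1 = 174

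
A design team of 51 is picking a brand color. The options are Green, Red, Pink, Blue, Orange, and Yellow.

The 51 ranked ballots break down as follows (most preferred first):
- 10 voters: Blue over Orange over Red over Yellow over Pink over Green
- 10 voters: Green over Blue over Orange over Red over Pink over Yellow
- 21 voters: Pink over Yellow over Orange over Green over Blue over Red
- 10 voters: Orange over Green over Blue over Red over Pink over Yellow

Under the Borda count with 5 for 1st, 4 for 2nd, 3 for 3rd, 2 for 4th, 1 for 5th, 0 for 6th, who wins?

Green: 10×0 + 10×5 + 21×2 + 10×4 = 132
Red: 10×3 + 10×2 + 21×0 + 10×2 = 70
Pink: 10×1 + 10×1 + 21×5 + 10×1 = 135
Blue: 10×5 + 10×4 + 21×1 + 10×3 = 141
Orange: 10×4 + 10×3 + 21×3 + 10×5 = 183
Yellow: 10×2 + 10×0 + 21×4 + 10×0 = 104

Orange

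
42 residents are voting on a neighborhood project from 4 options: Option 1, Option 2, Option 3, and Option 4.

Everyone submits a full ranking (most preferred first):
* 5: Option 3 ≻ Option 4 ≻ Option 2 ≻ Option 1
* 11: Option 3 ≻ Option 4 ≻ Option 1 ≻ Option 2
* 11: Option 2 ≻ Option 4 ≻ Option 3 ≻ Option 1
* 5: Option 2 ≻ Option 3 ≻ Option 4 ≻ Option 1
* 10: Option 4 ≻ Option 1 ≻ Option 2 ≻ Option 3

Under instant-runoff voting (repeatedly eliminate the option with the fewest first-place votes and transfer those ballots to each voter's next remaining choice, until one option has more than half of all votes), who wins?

Option 2

Round 1: Option 1 0, Option 2 16, Option 3 16, Option 4 10. Option 1 eliminated.
Round 2: Option 2 16, Option 3 16, Option 4 10. Option 4 eliminated.
Round 3: Option 2 26, Option 3 16. Option 2 has a majority (≥22).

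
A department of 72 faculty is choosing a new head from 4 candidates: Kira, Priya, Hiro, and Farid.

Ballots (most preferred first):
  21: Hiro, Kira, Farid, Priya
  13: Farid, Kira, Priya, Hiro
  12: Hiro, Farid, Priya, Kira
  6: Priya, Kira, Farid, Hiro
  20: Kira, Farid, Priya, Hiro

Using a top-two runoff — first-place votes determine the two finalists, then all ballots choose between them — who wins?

Kira

Round 1 first-place votes: Kira 20, Priya 6, Hiro 33, Farid 13. Hiro and Kira advance.
Runoff: Hiro is ranked above Kira on 33 ballots, Kira above Hiro on 39.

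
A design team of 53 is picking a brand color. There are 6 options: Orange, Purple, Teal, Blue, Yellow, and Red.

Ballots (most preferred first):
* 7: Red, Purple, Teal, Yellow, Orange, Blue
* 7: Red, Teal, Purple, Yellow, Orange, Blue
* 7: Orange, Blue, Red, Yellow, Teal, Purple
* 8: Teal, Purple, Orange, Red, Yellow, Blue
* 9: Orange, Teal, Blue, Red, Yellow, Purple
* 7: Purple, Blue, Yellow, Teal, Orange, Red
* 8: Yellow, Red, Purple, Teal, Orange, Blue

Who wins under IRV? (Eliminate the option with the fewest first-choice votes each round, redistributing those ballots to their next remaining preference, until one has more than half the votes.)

Round 1: Orange 16, Purple 7, Teal 8, Blue 0, Yellow 8, Red 14. Blue eliminated.
Round 2: Orange 16, Purple 7, Teal 8, Yellow 8, Red 14. Purple eliminated.
Round 3: Orange 16, Teal 8, Yellow 15, Red 14. Teal eliminated.
Round 4: Orange 24, Yellow 15, Red 14. Red eliminated.
Round 5: Orange 24, Yellow 29. Yellow has a majority (≥27).

Yellow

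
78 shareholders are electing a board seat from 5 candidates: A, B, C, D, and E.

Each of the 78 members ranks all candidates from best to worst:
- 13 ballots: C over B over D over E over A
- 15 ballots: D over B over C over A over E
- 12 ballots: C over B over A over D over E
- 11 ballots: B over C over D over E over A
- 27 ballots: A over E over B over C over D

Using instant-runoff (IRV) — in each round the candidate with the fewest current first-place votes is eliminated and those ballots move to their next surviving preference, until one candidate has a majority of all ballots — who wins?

Round 1: A 27, B 11, C 25, D 15, E 0. E eliminated.
Round 2: A 27, B 11, C 25, D 15. B eliminated.
Round 3: A 27, C 36, D 15. D eliminated.
Round 4: A 27, C 51. C has a majority (≥40).

C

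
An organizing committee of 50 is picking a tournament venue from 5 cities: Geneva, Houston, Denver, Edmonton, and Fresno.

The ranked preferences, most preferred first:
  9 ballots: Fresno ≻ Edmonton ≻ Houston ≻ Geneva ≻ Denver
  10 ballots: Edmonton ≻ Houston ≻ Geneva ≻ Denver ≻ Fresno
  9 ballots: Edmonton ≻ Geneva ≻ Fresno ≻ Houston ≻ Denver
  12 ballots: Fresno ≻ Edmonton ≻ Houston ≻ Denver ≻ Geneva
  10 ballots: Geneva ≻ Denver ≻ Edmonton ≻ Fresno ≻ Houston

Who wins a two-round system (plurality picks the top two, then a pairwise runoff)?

Round 1 first-place votes: Geneva 10, Houston 0, Denver 0, Edmonton 19, Fresno 21. Fresno and Edmonton advance.
Runoff: Fresno is ranked above Edmonton on 21 ballots, Edmonton above Fresno on 29.

Edmonton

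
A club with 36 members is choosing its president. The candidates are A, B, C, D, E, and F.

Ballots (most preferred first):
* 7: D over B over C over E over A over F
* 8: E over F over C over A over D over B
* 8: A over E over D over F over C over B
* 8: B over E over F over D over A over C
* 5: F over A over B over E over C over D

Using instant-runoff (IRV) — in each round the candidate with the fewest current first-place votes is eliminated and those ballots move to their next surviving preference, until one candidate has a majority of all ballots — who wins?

Round 1: A 8, B 8, C 0, D 7, E 8, F 5. C eliminated.
Round 2: A 8, B 8, D 7, E 8, F 5. F eliminated.
Round 3: A 13, B 8, D 7, E 8. D eliminated.
Round 4: A 13, B 15, E 8. E eliminated.
Round 5: A 21, B 15. A has a majority (≥19).

A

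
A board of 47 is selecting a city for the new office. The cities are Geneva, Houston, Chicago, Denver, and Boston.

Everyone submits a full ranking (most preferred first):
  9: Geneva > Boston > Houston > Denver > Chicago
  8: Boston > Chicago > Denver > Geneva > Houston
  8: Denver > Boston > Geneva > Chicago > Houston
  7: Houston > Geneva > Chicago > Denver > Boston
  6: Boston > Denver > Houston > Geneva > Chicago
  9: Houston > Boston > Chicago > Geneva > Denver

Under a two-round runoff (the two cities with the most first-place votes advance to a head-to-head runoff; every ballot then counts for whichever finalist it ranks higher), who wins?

Round 1 first-place votes: Geneva 9, Houston 16, Chicago 0, Denver 8, Boston 14. Houston and Boston advance.
Runoff: Houston is ranked above Boston on 16 ballots, Boston above Houston on 31.

Boston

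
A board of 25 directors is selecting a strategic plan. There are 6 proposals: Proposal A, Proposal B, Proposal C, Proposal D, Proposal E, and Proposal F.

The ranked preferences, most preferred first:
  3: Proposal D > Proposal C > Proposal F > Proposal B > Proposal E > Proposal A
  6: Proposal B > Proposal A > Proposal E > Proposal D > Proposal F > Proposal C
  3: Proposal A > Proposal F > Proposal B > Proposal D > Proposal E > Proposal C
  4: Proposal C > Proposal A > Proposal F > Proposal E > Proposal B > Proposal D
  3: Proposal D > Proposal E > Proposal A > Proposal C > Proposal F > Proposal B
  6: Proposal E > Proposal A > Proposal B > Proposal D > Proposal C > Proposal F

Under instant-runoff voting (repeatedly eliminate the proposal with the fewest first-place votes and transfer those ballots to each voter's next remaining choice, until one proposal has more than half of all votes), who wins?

Round 1: Proposal A 3, Proposal B 6, Proposal C 4, Proposal D 6, Proposal E 6, Proposal F 0. Proposal F eliminated.
Round 2: Proposal A 3, Proposal B 6, Proposal C 4, Proposal D 6, Proposal E 6. Proposal A eliminated.
Round 3: Proposal B 9, Proposal C 4, Proposal D 6, Proposal E 6. Proposal C eliminated.
Round 4: Proposal B 9, Proposal D 6, Proposal E 10. Proposal D eliminated.
Round 5: Proposal B 12, Proposal E 13. Proposal E has a majority (≥13).

Proposal E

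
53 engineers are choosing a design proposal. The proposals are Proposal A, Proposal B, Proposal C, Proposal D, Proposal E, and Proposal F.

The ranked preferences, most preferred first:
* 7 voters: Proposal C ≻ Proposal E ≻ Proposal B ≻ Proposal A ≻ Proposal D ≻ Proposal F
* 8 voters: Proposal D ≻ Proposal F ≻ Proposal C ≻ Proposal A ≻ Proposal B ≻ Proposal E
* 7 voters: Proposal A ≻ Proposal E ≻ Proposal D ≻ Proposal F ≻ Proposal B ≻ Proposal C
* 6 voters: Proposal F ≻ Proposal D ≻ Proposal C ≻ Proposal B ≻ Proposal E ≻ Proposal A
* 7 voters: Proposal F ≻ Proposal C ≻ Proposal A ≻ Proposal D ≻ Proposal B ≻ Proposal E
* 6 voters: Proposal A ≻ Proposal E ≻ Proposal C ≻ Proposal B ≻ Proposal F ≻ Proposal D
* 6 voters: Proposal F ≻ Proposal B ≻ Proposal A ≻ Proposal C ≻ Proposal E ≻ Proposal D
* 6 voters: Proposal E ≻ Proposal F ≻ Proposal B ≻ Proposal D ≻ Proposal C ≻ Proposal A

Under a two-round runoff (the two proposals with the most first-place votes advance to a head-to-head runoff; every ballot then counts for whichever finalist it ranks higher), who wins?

Proposal F

Round 1 first-place votes: Proposal A 13, Proposal B 0, Proposal C 7, Proposal D 8, Proposal E 6, Proposal F 19. Proposal F and Proposal A advance.
Runoff: Proposal F is ranked above Proposal A on 33 ballots, Proposal A above Proposal F on 20.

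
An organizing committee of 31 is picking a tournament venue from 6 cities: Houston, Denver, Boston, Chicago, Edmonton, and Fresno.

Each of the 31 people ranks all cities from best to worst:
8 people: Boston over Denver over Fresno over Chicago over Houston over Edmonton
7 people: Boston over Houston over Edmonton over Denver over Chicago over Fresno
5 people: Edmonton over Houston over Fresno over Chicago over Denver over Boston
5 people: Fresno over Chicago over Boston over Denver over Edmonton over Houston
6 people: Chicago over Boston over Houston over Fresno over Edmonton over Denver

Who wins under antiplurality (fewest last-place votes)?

Last-place votes: Houston 5, Denver 6, Boston 5, Chicago 0, Edmonton 8, Fresno 7.

Chicago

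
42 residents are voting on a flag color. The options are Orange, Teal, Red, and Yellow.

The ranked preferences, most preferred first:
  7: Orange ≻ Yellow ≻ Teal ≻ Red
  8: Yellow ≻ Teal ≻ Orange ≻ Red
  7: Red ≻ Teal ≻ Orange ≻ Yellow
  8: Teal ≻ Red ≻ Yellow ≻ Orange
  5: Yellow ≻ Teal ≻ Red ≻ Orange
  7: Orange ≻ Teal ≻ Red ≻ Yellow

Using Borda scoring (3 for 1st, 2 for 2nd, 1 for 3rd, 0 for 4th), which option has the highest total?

Teal

Orange: 7×3 + 8×1 + 7×1 + 8×0 + 5×0 + 7×3 = 57
Teal: 7×1 + 8×2 + 7×2 + 8×3 + 5×2 + 7×2 = 85
Red: 7×0 + 8×0 + 7×3 + 8×2 + 5×1 + 7×1 = 49
Yellow: 7×2 + 8×3 + 7×0 + 8×1 + 5×3 + 7×0 = 61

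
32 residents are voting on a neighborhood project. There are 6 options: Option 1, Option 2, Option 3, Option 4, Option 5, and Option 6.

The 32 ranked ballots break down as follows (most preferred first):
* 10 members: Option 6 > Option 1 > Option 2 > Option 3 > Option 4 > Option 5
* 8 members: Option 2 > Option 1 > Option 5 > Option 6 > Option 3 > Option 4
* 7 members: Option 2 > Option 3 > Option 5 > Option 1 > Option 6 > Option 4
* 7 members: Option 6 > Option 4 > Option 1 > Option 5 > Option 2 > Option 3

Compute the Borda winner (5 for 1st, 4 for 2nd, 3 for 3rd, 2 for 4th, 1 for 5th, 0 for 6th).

Option 2

Option 1: 10×4 + 8×4 + 7×2 + 7×3 = 107
Option 2: 10×3 + 8×5 + 7×5 + 7×1 = 112
Option 3: 10×2 + 8×1 + 7×4 + 7×0 = 56
Option 4: 10×1 + 8×0 + 7×0 + 7×4 = 38
Option 5: 10×0 + 8×3 + 7×3 + 7×2 = 59
Option 6: 10×5 + 8×2 + 7×1 + 7×5 = 108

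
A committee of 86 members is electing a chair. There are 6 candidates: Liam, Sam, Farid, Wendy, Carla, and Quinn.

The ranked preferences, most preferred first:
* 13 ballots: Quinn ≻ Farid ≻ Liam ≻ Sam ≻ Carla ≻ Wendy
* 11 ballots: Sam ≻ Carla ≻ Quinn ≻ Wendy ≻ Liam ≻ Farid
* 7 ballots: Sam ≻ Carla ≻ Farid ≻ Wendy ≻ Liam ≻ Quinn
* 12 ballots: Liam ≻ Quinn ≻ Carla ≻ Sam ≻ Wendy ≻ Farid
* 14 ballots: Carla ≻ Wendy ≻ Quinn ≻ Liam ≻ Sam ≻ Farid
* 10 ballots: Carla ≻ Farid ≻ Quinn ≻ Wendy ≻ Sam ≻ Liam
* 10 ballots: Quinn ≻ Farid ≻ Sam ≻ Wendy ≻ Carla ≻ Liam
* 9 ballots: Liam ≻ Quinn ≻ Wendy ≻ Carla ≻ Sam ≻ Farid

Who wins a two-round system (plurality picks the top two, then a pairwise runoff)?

Round 1 first-place votes: Liam 21, Sam 18, Farid 0, Wendy 0, Carla 24, Quinn 23. Carla and Quinn advance.
Runoff: Carla is ranked above Quinn on 42 ballots, Quinn above Carla on 44.

Quinn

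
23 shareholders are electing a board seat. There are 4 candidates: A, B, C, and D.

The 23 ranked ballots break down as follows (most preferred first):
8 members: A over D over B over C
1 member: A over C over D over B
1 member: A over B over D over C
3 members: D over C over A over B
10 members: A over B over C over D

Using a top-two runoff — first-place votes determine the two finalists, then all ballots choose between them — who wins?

Round 1 first-place votes: A 20, B 0, C 0, D 3. A and D advance.
Runoff: A is ranked above D on 20 ballots, D above A on 3.

A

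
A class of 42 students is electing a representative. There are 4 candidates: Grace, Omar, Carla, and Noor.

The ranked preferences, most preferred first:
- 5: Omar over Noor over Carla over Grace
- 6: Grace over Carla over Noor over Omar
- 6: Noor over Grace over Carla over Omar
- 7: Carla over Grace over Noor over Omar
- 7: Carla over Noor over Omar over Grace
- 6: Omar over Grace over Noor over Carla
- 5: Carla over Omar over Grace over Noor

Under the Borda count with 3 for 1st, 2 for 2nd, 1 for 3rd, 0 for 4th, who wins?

Carla

Grace: 5×0 + 6×3 + 6×2 + 7×2 + 7×0 + 6×2 + 5×1 = 61
Omar: 5×3 + 6×0 + 6×0 + 7×0 + 7×1 + 6×3 + 5×2 = 50
Carla: 5×1 + 6×2 + 6×1 + 7×3 + 7×3 + 6×0 + 5×3 = 80
Noor: 5×2 + 6×1 + 6×3 + 7×1 + 7×2 + 6×1 + 5×0 = 61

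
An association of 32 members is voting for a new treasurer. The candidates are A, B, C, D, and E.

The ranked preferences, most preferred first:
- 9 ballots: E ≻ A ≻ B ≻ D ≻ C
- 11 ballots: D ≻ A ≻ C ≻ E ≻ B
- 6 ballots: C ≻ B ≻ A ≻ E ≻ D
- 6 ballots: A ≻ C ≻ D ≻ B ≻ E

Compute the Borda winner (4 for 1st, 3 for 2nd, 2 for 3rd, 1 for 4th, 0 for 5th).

A

A: 9×3 + 11×3 + 6×2 + 6×4 = 96
B: 9×2 + 11×0 + 6×3 + 6×1 = 42
C: 9×0 + 11×2 + 6×4 + 6×3 = 64
D: 9×1 + 11×4 + 6×0 + 6×2 = 65
E: 9×4 + 11×1 + 6×1 + 6×0 = 53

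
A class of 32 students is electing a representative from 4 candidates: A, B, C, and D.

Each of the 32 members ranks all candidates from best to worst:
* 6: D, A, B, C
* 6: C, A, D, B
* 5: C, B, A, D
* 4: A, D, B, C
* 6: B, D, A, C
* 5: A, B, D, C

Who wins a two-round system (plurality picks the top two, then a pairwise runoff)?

Round 1 first-place votes: A 9, B 6, C 11, D 6. C and A advance.
Runoff: C is ranked above A on 11 ballots, A above C on 21.

A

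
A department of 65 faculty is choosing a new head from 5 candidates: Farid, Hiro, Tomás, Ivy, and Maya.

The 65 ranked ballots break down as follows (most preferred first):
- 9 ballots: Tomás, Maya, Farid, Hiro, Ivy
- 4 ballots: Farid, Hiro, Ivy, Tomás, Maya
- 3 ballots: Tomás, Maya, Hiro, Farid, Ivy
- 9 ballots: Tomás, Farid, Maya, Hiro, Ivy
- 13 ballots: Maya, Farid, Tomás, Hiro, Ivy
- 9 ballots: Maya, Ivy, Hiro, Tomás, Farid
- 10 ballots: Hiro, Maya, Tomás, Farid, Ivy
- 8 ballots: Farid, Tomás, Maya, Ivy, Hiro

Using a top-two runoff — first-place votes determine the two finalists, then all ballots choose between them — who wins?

Tomás

Round 1 first-place votes: Farid 12, Hiro 10, Tomás 21, Ivy 0, Maya 22. Maya and Tomás advance.
Runoff: Maya is ranked above Tomás on 32 ballots, Tomás above Maya on 33.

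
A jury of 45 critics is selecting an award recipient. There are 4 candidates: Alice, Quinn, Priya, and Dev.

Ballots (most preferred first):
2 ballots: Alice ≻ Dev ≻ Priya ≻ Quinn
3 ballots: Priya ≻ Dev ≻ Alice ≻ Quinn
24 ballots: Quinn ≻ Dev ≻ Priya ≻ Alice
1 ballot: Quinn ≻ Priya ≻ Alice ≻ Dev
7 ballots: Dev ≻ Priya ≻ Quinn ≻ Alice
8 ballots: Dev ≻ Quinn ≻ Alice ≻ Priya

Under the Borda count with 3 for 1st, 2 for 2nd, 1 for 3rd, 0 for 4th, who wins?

Dev

Alice: 2×3 + 3×1 + 24×0 + 1×1 + 7×0 + 8×1 = 18
Quinn: 2×0 + 3×0 + 24×3 + 1×3 + 7×1 + 8×2 = 98
Priya: 2×1 + 3×3 + 24×1 + 1×2 + 7×2 + 8×0 = 51
Dev: 2×2 + 3×2 + 24×2 + 1×0 + 7×3 + 8×3 = 103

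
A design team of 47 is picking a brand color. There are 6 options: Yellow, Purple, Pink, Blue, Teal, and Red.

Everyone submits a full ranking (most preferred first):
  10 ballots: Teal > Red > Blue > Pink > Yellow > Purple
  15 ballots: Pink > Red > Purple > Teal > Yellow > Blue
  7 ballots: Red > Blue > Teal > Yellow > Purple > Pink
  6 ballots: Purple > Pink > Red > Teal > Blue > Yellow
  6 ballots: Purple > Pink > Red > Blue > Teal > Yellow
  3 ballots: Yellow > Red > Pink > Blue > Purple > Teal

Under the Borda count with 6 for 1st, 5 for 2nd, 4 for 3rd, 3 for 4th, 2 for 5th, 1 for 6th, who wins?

Red

Yellow: 10×2 + 15×2 + 7×3 + 6×1 + 6×1 + 3×6 = 101
Purple: 10×1 + 15×4 + 7×2 + 6×6 + 6×6 + 3×2 = 162
Pink: 10×3 + 15×6 + 7×1 + 6×5 + 6×5 + 3×4 = 199
Blue: 10×4 + 15×1 + 7×5 + 6×2 + 6×3 + 3×3 = 129
Teal: 10×6 + 15×3 + 7×4 + 6×3 + 6×2 + 3×1 = 166
Red: 10×5 + 15×5 + 7×6 + 6×4 + 6×4 + 3×5 = 230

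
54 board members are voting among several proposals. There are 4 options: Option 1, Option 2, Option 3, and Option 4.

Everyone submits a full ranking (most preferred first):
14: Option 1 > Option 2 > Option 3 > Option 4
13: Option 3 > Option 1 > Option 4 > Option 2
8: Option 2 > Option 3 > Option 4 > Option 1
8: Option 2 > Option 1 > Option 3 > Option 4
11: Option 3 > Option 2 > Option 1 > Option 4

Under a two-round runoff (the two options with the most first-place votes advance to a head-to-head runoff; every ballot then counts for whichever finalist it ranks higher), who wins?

Round 1 first-place votes: Option 1 14, Option 2 16, Option 3 24, Option 4 0. Option 3 and Option 2 advance.
Runoff: Option 3 is ranked above Option 2 on 24 ballots, Option 2 above Option 3 on 30.

Option 2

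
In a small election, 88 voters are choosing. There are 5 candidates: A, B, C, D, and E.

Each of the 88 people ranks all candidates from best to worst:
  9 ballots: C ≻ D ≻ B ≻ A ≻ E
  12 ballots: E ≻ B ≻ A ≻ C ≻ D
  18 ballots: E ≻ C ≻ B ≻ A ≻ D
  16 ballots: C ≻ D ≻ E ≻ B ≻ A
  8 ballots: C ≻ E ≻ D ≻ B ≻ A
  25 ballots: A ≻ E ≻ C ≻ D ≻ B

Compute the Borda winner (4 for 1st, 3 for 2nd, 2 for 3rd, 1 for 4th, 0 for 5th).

E

A: 9×1 + 12×2 + 18×1 + 16×0 + 8×0 + 25×4 = 151
B: 9×2 + 12×3 + 18×2 + 16×1 + 8×1 + 25×0 = 114
C: 9×4 + 12×1 + 18×3 + 16×4 + 8×4 + 25×2 = 248
D: 9×3 + 12×0 + 18×0 + 16×3 + 8×2 + 25×1 = 116
E: 9×0 + 12×4 + 18×4 + 16×2 + 8×3 + 25×3 = 251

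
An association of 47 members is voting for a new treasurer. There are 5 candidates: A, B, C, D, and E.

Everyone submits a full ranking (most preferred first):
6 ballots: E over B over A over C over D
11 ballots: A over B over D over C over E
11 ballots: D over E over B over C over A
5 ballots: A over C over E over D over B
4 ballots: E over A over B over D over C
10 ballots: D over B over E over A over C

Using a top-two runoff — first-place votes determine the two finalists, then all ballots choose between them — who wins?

A

Round 1 first-place votes: A 16, B 0, C 0, D 21, E 10. D and A advance.
Runoff: D is ranked above A on 21 ballots, A above D on 26.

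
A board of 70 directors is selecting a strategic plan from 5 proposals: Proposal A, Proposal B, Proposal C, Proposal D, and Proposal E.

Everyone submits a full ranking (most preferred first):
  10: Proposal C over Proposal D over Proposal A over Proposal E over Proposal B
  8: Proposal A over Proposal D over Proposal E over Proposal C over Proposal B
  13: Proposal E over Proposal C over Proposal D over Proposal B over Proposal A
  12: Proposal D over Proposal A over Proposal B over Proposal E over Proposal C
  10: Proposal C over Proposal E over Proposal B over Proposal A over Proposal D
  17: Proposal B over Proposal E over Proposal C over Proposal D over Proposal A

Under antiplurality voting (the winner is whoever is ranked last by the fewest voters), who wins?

Last-place votes: Proposal A 30, Proposal B 18, Proposal C 12, Proposal D 10, Proposal E 0.

Proposal E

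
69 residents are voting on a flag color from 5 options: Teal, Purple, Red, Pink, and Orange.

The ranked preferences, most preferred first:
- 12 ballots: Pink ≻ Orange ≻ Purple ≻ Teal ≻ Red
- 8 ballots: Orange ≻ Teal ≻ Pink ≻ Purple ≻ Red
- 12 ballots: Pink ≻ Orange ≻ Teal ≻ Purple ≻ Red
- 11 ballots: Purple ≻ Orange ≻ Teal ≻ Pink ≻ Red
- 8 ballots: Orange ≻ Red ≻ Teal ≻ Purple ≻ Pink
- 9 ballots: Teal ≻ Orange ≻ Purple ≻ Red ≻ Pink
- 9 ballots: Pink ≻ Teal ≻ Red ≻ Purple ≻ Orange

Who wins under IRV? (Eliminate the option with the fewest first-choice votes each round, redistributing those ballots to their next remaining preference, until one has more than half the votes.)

Orange

Round 1: Teal 9, Purple 11, Red 0, Pink 33, Orange 16. Red eliminated.
Round 2: Teal 9, Purple 11, Pink 33, Orange 16. Teal eliminated.
Round 3: Purple 11, Pink 33, Orange 25. Purple eliminated.
Round 4: Pink 33, Orange 36. Orange has a majority (≥35).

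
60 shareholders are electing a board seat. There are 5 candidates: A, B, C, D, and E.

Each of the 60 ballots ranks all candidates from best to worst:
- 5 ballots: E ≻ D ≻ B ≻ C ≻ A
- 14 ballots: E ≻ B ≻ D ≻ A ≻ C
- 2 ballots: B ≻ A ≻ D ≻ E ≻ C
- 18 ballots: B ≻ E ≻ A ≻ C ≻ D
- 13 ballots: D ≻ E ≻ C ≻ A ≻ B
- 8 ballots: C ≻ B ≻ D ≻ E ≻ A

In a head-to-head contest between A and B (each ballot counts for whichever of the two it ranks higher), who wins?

B

A is ranked above B on 13 ballots; B above A on 47.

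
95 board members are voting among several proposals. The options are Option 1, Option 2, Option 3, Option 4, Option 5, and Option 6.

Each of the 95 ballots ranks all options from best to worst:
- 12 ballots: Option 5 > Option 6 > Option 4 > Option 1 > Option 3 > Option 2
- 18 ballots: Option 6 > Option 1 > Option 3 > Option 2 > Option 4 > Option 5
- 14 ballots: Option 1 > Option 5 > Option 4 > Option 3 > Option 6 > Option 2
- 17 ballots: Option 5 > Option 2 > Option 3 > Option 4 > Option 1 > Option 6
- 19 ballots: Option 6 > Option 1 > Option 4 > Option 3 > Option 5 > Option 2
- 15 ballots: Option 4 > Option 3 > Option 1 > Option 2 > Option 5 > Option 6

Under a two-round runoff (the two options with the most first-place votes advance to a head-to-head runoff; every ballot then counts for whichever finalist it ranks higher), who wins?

Round 1 first-place votes: Option 1 14, Option 2 0, Option 3 0, Option 4 15, Option 5 29, Option 6 37. Option 6 and Option 5 advance.
Runoff: Option 6 is ranked above Option 5 on 37 ballots, Option 5 above Option 6 on 58.

Option 5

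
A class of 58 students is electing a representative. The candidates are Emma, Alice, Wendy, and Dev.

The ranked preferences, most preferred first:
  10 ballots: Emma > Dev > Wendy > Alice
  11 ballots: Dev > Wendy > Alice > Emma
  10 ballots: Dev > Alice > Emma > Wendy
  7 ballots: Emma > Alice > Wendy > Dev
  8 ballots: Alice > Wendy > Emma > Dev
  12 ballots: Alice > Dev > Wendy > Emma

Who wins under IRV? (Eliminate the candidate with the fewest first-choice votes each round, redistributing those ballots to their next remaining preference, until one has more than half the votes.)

Round 1: Emma 17, Alice 20, Wendy 0, Dev 21. Wendy eliminated.
Round 2: Emma 17, Alice 20, Dev 21. Emma eliminated.
Round 3: Alice 27, Dev 31. Dev has a majority (≥30).

Dev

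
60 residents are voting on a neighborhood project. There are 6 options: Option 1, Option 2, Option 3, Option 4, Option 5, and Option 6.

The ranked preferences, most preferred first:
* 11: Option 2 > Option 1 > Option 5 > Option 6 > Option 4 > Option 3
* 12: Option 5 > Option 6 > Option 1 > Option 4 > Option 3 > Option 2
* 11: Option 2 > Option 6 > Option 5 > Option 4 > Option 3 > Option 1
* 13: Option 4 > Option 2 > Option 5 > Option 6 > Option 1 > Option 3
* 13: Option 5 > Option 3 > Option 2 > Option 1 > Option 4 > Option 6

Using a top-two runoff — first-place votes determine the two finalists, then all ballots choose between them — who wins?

Round 1 first-place votes: Option 1 0, Option 2 22, Option 3 0, Option 4 13, Option 5 25, Option 6 0. Option 5 and Option 2 advance.
Runoff: Option 5 is ranked above Option 2 on 25 ballots, Option 2 above Option 5 on 35.

Option 2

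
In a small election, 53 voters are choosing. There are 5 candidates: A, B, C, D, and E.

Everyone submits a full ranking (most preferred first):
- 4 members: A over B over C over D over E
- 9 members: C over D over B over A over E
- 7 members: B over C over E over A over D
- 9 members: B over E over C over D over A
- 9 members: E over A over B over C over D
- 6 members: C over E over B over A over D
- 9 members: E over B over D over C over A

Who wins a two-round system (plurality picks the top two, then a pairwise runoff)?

B

Round 1 first-place votes: A 4, B 16, C 15, D 0, E 18. E and B advance.
Runoff: E is ranked above B on 24 ballots, B above E on 29.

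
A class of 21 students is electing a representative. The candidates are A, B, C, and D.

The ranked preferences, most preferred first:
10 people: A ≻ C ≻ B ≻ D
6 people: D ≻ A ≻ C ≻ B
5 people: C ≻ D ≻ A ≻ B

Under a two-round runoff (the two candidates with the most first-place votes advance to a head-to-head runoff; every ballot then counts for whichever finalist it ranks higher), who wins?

Round 1 first-place votes: A 10, B 0, C 5, D 6. A and D advance.
Runoff: A is ranked above D on 10 ballots, D above A on 11.

D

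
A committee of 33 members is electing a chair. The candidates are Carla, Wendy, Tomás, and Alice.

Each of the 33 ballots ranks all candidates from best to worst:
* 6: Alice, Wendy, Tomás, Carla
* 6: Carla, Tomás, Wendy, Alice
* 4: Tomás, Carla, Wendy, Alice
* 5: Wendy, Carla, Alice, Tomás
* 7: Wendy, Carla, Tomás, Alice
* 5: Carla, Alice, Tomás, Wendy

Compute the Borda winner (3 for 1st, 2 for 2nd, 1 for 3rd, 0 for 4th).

Carla: 6×0 + 6×3 + 4×2 + 5×2 + 7×2 + 5×3 = 65
Wendy: 6×2 + 6×1 + 4×1 + 5×3 + 7×3 + 5×0 = 58
Tomás: 6×1 + 6×2 + 4×3 + 5×0 + 7×1 + 5×1 = 42
Alice: 6×3 + 6×0 + 4×0 + 5×1 + 7×0 + 5×2 = 33

Carla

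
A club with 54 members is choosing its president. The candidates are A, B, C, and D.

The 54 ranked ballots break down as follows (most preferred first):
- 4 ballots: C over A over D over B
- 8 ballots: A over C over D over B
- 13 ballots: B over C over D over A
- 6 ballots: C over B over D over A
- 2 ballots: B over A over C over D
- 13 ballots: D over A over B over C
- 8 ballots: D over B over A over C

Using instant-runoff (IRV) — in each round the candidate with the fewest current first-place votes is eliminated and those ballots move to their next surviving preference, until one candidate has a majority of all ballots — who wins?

Round 1: A 8, B 15, C 10, D 21. A eliminated.
Round 2: B 15, C 18, D 21. B eliminated.
Round 3: C 33, D 21. C has a majority (≥28).

C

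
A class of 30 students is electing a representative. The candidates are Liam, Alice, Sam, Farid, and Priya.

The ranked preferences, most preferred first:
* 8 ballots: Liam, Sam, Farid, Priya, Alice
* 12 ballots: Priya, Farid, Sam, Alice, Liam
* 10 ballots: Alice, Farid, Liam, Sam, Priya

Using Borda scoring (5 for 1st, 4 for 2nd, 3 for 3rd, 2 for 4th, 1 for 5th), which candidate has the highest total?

Liam: 8×5 + 12×1 + 10×3 = 82
Alice: 8×1 + 12×2 + 10×5 = 82
Sam: 8×4 + 12×3 + 10×2 = 88
Farid: 8×3 + 12×4 + 10×4 = 112
Priya: 8×2 + 12×5 + 10×1 = 86

Farid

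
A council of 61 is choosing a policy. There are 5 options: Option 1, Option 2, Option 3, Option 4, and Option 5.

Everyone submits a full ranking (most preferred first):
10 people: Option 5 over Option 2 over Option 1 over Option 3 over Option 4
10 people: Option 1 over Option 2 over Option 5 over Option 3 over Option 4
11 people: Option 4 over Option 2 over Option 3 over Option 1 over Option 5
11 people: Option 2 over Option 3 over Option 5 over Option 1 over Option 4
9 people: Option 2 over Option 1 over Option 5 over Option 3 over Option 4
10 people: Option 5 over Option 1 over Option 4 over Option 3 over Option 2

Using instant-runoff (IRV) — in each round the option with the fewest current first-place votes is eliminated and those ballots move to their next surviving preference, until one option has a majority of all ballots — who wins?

Round 1: Option 1 10, Option 2 20, Option 3 0, Option 4 11, Option 5 20. Option 3 eliminated.
Round 2: Option 1 10, Option 2 20, Option 4 11, Option 5 20. Option 1 eliminated.
Round 3: Option 2 30, Option 4 11, Option 5 20. Option 4 eliminated.
Round 4: Option 2 41, Option 5 20. Option 2 has a majority (≥31).

Option 2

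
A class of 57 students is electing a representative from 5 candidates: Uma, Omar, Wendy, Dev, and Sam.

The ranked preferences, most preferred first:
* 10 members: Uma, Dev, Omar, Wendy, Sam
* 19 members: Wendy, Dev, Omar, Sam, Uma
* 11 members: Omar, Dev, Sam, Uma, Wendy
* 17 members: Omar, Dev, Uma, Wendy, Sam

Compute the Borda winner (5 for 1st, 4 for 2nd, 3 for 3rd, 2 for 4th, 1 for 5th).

Uma: 10×5 + 19×1 + 11×2 + 17×3 = 142
Omar: 10×3 + 19×3 + 11×5 + 17×5 = 227
Wendy: 10×2 + 19×5 + 11×1 + 17×2 = 160
Dev: 10×4 + 19×4 + 11×4 + 17×4 = 228
Sam: 10×1 + 19×2 + 11×3 + 17×1 = 98

Dev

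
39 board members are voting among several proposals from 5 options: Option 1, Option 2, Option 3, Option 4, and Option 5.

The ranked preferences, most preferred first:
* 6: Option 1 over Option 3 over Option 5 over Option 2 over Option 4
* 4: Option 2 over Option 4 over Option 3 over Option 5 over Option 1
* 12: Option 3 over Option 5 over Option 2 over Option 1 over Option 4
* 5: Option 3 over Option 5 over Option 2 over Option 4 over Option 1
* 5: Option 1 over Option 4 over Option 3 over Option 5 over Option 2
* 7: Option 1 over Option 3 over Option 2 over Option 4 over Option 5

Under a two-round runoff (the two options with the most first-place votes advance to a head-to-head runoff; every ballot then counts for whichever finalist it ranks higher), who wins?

Round 1 first-place votes: Option 1 18, Option 2 4, Option 3 17, Option 4 0, Option 5 0. Option 1 and Option 3 advance.
Runoff: Option 1 is ranked above Option 3 on 18 ballots, Option 3 above Option 1 on 21.

Option 3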